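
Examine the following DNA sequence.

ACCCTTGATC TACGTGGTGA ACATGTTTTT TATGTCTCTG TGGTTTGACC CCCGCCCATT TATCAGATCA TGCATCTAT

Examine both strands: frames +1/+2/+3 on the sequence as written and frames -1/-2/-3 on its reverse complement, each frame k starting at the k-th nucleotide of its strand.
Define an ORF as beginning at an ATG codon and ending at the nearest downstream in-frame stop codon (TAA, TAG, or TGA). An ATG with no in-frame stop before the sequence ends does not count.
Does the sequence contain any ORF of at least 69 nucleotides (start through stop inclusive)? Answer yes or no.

no

Reverse complement (5'→3'): ATAGATGCATGATCTGATAAATGGGCGGGGGTCAAACCACAGAGACATAAAAAACATGTTCACCACGTAGATCAAGGGT
Frame +1: ACC CTT GAT CTA CGT GGT GAA CAT GTT TTT TAT GTC TCT GTG GTT TGA CCC CCG CCC ATT TAT CAG ATC ATG CAT CTA — no ATG→stop ORF.
Frame +2: CCC TTG ATC TAC GTG GTG AAC ATG TTT TTT ATG TCT CTG TGG TTT GAC CCC CGC CCA TTT ATC AGA TCA TGC ATC TAT — no ATG→stop ORF.
Frame +3: CCT TGA TCT ACG TGG TGA ACA TGT TTT TTA TGT CTC TGT GGT TTG ACC CCC GCC CAT TTA TCA GAT CAT GCA TCT — no ATG→stop ORF.
Frame -1: ATA GAT GCA TGA TCT GAT AAA TGG GCG GGG GTC AAA CCA CAG AGA CAT AAA AAA CAT GTT CAC CAC GTA GAT CAA GGG — no ATG→stop ORF.
Frame -2: TAG ATG CAT GAT CTG ATA AAT GGG CGG GGG TCA AAC CAC AGA GAC ATA AAA AAC ATG TTC ACC ACG TAG ATC AAG GGT — ATG at 5, stop TAG at 68 → 66 nt; ATG at 56, stop TAG at 68 → 15 nt.
Frame -3: AGA TGC ATG ATC TGA TAA ATG GGC GGG GGT CAA ACC ACA GAG ACA TAA AAA ACA TGT TCA CCA CGT AGA TCA AGG — ATG at 9, stop TGA at 15 → 9 nt; ATG at 21, stop TAA at 48 → 30 nt.
Largest ORF found is 66 nucleotides < 69, so no.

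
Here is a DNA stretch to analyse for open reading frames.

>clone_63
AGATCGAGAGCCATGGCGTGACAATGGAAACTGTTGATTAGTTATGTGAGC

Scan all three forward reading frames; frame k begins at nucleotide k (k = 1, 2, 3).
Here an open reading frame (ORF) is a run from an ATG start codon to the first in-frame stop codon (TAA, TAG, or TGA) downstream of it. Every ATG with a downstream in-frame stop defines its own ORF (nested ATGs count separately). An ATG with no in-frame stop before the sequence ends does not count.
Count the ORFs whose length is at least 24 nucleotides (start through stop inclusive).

Frame 1: AGA TCG AGA GCC ATG GCG TGA CAA TGG AAA CTG TTG ATT AGT TAT GTG AGC — ATG at 13, stop TGA at 19 → 9 nt.
Frame 2: GAT CGA GAG CCA TGG CGT GAC AAT GGA AAC TGT TGA TTA GTT ATG TGA — ATG at 44, stop TGA at 47 → 6 nt.
Frame 3: ATC GAG AGC CAT GGC GTG ACA ATG GAA ACT GTT GAT TAG TTA TGT GAG — ATG at 24, stop TAG at 39 → 18 nt.
No ORF reaches 24 nucleotides. Count = 0.

0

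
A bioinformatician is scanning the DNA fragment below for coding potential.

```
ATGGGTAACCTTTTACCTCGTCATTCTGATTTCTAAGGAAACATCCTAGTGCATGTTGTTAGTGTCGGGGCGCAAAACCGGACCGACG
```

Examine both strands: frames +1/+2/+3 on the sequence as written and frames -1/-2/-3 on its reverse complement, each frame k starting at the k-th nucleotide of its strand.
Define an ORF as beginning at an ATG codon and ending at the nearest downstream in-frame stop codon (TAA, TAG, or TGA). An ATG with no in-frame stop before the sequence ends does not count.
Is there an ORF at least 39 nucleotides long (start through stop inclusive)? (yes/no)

no

Reverse complement (5'→3'): CGTCGGTCCGGTTTTGCGCCCCGACACTAACAACATGCACTAGGATGTTTCCTTAGAAATCAGAATGACGAGGTAAAAGGTTACCCAT
Frame +1: ATG GGT AAC CTT TTA CCT CGT CAT TCT GAT TTC TAA GGA AAC ATC CTA GTG CAT GTT GTT AGT GTC GGG GCG CAA AAC CGG ACC GAC — ATG at 1, stop TAA at 34 → 36 nt.
Frame +2: TGG GTA ACC TTT TAC CTC GTC ATT CTG ATT TCT AAG GAA ACA TCC TAG TGC ATG TTG TTA GTG TCG GGG CGC AAA ACC GGA CCG ACG — no ATG→stop ORF.
Frame +3: GGG TAA CCT TTT ACC TCG TCA TTC TGA TTT CTA AGG AAA CAT CCT AGT GCA TGT TGT TAG TGT CGG GGC GCA AAA CCG GAC CGA — no ATG→stop ORF.
Frame -1: CGT CGG TCC GGT TTT GCG CCC CGA CAC TAA CAA CAT GCA CTA GGA TGT TTC CTT AGA AAT CAG AAT GAC GAG GTA AAA GGT TAC CCA — no ATG→stop ORF.
Frame -2: GTC GGT CCG GTT TTG CGC CCC GAC ACT AAC AAC ATG CAC TAG GAT GTT TCC TTA GAA ATC AGA ATG ACG AGG TAA AAG GTT ACC CAT — ATG at 35, stop TAG at 41 → 9 nt; ATG at 65, stop TAA at 74 → 12 nt.
Frame -3: TCG GTC CGG TTT TGC GCC CCG ACA CTA ACA ACA TGC ACT AGG ATG TTT CCT TAG AAA TCA GAA TGA CGA GGT AAA AGG TTA CCC — ATG at 45, stop TAG at 54 → 12 nt.
Largest ORF found is 36 nucleotides < 39, so no.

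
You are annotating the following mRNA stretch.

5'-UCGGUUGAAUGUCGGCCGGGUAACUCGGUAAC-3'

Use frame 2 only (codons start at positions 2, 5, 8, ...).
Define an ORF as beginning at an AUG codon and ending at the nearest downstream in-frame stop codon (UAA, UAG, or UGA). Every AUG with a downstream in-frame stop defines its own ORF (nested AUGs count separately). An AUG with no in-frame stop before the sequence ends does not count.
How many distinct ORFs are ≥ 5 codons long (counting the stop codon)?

Frame 2: CGG UUG AAU GUC GGC CGG GUA ACU CGG UAA — no AUG→stop ORF.
No ORF reaches 5 codons. Count = 0.

0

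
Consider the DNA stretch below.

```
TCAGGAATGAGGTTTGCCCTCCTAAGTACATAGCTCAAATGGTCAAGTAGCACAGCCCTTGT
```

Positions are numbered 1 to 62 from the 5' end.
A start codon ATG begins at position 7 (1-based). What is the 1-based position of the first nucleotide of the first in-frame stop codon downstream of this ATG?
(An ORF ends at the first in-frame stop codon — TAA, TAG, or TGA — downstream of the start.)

31

Codons from position 7: ATG (7–9), AGG (10–12), TTT (13–15), GCC (16–18), CTC (19–21), CTA (22–24), AGT (25–27), ACA (28–30), TAG (31–33).
TAG is a stop codon; it begins at position 31.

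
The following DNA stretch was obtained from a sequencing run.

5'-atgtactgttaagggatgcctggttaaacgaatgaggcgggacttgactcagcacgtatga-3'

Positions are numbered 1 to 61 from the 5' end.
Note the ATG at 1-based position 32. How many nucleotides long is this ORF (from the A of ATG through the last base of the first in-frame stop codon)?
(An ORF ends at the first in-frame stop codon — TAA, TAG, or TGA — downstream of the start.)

Codons from position 32: ATG (32–34), AGG (35–37), CGG (38–40), GAC (41–43), TTG (44–46), ACT (47–49), CAG (50–52), CAC (53–55), GTA (56–58), TGA (59–61).
TGA is the first in-frame stop; ORF spans 32–61, 30 nucleotides.

30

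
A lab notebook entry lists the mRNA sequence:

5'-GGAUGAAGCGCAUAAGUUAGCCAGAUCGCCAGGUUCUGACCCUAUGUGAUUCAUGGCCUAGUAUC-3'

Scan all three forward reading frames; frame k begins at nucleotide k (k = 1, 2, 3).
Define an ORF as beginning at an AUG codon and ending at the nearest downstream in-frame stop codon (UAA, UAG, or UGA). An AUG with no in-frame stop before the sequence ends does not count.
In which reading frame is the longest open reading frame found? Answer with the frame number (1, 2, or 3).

Frame 1: GGA UGA AGC GCA UAA GUU AGC CAG AUC GCC AGG UUC UGA CCC UAU GUG AUU CAU GGC CUA GUA — no AUG→stop ORF.
Frame 2: GAU GAA GCG CAU AAG UUA GCC AGA UCG CCA GGU UCU GAC CCU AUG UGA UUC AUG GCC UAG UAU — AUG at 44, stop UGA at 47 → 6 nt; AUG at 53, stop UAG at 59 → 9 nt.
Frame 3: AUG AAG CGC AUA AGU UAG CCA GAU CGC CAG GUU CUG ACC CUA UGU GAU UCA UGG CCU AGU AUC — AUG at 3, stop UAG at 18 → 18 nt.
Longest ORF is 18 nt in frame 3 (positions 3–20).

3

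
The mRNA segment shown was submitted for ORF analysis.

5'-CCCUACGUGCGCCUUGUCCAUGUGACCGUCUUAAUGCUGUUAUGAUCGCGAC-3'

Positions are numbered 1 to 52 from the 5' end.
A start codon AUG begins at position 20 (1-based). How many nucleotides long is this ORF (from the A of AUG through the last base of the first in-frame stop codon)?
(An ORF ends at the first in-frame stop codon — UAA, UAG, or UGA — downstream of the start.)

Codons from position 20: AUG (20–22), UGA (23–25).
UGA is the first in-frame stop; ORF spans 20–25, 6 nucleotides.

6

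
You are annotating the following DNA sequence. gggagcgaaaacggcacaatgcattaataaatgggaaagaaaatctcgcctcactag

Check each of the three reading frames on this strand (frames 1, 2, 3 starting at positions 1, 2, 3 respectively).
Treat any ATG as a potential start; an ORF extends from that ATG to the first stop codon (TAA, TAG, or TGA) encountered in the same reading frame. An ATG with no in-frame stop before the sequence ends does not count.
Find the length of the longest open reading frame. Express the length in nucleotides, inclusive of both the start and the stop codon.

Frame 1: GGG AGC GAA AAC GGC ACA ATG CAT TAA TAA ATG GGA AAG AAA ATC TCG CCT CAC TAG — ATG at 19, stop TAA at 25 → 9 nt; ATG at 31, stop TAG at 55 → 27 nt.
Frame 2: GGA GCG AAA ACG GCA CAA TGC ATT AAT AAA TGG GAA AGA AAA TCT CGC CTC ACT — no ATG→stop ORF.
Frame 3: GAG CGA AAA CGG CAC AAT GCA TTA ATA AAT GGG AAA GAA AAT CTC GCC TCA CTA — no ATG→stop ORF.
Longest: frame 1, positions 31–57, 27 nt = 9 codons = 8 aa. → 27 nucleotides.

27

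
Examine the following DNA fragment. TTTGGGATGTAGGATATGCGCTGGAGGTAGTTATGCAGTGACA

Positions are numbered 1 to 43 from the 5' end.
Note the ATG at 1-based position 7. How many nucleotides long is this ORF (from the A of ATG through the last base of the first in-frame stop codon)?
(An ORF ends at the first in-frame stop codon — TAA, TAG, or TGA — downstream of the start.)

6

Codons from position 7: ATG (7–9), TAG (10–12).
TAG is the first in-frame stop; ORF spans 7–12, 6 nucleotides.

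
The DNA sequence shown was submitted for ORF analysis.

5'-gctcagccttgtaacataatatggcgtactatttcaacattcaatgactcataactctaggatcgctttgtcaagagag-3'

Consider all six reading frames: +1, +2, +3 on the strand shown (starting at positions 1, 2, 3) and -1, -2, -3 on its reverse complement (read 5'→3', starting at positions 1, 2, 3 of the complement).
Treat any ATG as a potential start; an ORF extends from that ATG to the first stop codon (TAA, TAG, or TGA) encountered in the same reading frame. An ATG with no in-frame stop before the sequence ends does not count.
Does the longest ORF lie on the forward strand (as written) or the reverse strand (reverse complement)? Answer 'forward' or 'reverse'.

forward

Reverse complement (5'→3'): CTCTCTTGACAAAGCGATCCTAGAGTTATGAGTCATTGAATGTTGAAATAGTACGCCATATTATGTTACAAGGCTGAGC
Frame +1: GCT CAG CCT TGT AAC ATA ATA TGG CGT ACT ATT TCA ACA TTC AAT GAC TCA TAA CTC TAG GAT CGC TTT GTC AAG AGA — no ATG→stop ORF.
Frame +2: CTC AGC CTT GTA ACA TAA TAT GGC GTA CTA TTT CAA CAT TCA ATG ACT CAT AAC TCT AGG ATC GCT TTG TCA AGA GAG — no ATG→stop ORF.
Frame +3: TCA GCC TTG TAA CAT AAT ATG GCG TAC TAT TTC AAC ATT CAA TGA CTC ATA ACT CTA GGA TCG CTT TGT CAA GAG — ATG at 21, stop TGA at 45 → 27 nt.
Frame -1: CTC TCT TGA CAA AGC GAT CCT AGA GTT ATG AGT CAT TGA ATG TTG AAA TAG TAC GCC ATA TTA TGT TAC AAG GCT GAG — ATG at 28, stop TGA at 37 → 12 nt; ATG at 40, stop TAG at 49 → 12 nt.
Frame -2: TCT CTT GAC AAA GCG ATC CTA GAG TTA TGA GTC ATT GAA TGT TGA AAT AGT ACG CCA TAT TAT GTT ACA AGG CTG AGC — no ATG→stop ORF.
Frame -3: CTC TTG ACA AAG CGA TCC TAG AGT TAT GAG TCA TTG AAT GTT GAA ATA GTA CGC CAT ATT ATG TTA CAA GGC TGA — ATG at 63, stop TGA at 75 → 15 nt.
Forward-strand max 27 nt; reverse-strand max 15 nt. The forward strand has the longer ORF.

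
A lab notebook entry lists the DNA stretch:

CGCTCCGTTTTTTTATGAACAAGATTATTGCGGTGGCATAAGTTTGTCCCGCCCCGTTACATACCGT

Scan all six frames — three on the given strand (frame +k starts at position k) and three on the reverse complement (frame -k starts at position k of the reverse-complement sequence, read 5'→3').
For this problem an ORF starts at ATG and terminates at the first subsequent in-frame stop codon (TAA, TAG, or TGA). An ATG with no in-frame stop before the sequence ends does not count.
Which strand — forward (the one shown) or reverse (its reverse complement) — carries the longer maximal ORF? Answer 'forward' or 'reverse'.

forward

Reverse complement (5'→3'): ACGGTATGTAACGGGGCGGGACAAACTTATGCCACCGCAATAATCTTGTTCATAAAAAAACGGAGCG
Frame +1: CGC TCC GTT TTT TTA TGA ACA AGA TTA TTG CGG TGG CAT AAG TTT GTC CCG CCC CGT TAC ATA CCG — no ATG→stop ORF.
Frame +2: GCT CCG TTT TTT TAT GAA CAA GAT TAT TGC GGT GGC ATA AGT TTG TCC CGC CCC GTT ACA TAC CGT — no ATG→stop ORF.
Frame +3: CTC CGT TTT TTT ATG AAC AAG ATT ATT GCG GTG GCA TAA GTT TGT CCC GCC CCG TTA CAT ACC — ATG at 15, stop TAA at 39 → 27 nt.
Frame -1: ACG GTA TGT AAC GGG GCG GGA CAA ACT TAT GCC ACC GCA ATA ATC TTG TTC ATA AAA AAA CGG AGC — no ATG→stop ORF.
Frame -2: CGG TAT GTA ACG GGG CGG GAC AAA CTT ATG CCA CCG CAA TAA TCT TGT TCA TAA AAA AAC GGA GCG — ATG at 29, stop TAA at 41 → 15 nt.
Frame -3: GGT ATG TAA CGG GGC GGG ACA AAC TTA TGC CAC CGC AAT AAT CTT GTT CAT AAA AAA ACG GAG — ATG at 6, stop TAA at 9 → 6 nt.
Forward-strand max 27 nt; reverse-strand max 15 nt. The forward strand has the longer ORF.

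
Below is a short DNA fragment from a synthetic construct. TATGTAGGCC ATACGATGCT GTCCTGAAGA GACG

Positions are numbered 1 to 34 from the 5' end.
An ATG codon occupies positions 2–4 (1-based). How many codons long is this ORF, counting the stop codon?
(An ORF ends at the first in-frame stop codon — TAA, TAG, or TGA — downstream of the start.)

Codons from position 2: ATG (2–4), TAG (5–7).
TAG is the first in-frame stop; that's 2 codons including the stop.

2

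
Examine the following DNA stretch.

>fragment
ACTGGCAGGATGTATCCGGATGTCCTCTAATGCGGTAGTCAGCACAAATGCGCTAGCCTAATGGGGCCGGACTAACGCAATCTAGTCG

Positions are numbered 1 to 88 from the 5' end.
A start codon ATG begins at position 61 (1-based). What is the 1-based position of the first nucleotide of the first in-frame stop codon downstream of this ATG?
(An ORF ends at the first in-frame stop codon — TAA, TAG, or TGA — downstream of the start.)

73

Codons from position 61: ATG (61–63), GGG (64–66), CCG (67–69), GAC (70–72), TAA (73–75).
TAA is a stop codon; it begins at position 73.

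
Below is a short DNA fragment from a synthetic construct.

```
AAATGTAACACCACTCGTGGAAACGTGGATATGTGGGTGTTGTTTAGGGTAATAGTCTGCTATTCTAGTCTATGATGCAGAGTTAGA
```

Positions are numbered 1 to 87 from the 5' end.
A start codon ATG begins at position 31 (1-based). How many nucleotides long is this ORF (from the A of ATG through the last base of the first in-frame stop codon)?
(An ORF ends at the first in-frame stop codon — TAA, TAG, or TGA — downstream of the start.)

45

Codons from position 31: ATG (31–33), TGG (34–36), GTG (37–39), TTG (40–42), TTT (43–45), AGG (46–48), GTA (49–51), ATA (52–54), GTC (55–57), TGC (58–60), TAT (61–63), TCT (64–66), AGT (67–69), CTA (70–72), TGA (73–75).
TGA is the first in-frame stop; ORF spans 31–75, 45 nucleotides.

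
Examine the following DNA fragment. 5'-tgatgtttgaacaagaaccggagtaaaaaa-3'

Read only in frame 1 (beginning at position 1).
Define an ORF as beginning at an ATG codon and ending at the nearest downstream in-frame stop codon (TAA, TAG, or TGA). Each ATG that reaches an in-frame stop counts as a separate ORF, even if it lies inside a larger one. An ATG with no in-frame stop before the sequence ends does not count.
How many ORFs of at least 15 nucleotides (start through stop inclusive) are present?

0

Frame 1: TGA TGT TTG AAC AAG AAC CGG AGT AAA AAA — no ATG→stop ORF.
No ORF reaches 15 nucleotides. Count = 0.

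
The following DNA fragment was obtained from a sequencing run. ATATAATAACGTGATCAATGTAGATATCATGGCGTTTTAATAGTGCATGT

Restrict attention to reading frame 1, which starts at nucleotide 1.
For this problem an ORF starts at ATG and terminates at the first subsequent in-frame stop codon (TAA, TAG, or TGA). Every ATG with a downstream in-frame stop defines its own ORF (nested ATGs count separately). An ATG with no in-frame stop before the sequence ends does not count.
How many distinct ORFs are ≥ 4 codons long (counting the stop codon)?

0

Frame 1: ATA TAA TAA CGT GAT CAA TGT AGA TAT CAT GGC GTT TTA ATA GTG CAT — no ATG→stop ORF.
No ORF reaches 4 codons. Count = 0.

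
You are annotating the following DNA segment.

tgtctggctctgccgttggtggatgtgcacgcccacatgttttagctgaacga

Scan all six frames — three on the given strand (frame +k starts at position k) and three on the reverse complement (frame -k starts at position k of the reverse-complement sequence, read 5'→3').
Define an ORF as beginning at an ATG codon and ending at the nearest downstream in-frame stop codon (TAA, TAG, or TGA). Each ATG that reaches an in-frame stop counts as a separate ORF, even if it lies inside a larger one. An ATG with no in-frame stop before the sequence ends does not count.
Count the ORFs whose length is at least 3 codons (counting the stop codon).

Reverse complement (5'→3'): TCGTTCAGCTAAAACATGTGGGCGTGCACATCCACCAACGGCAGAGCCAGACA
Frame +1: TGT CTG GCT CTG CCG TTG GTG GAT GTG CAC GCC CAC ATG TTT TAG CTG AAC — ATG at 37, stop TAG at 43 → 9 nt.
Frame +2: GTC TGG CTC TGC CGT TGG TGG ATG TGC ACG CCC ACA TGT TTT AGC TGA ACG — ATG at 23, stop TGA at 47 → 27 nt.
Frame +3: TCT GGC TCT GCC GTT GGT GGA TGT GCA CGC CCA CAT GTT TTA GCT GAA CGA — no ATG→stop ORF.
Frame -1: TCG TTC AGC TAA AAC ATG TGG GCG TGC ACA TCC ACC AAC GGC AGA GCC AGA — no ATG→stop ORF.
Frame -2: CGT TCA GCT AAA ACA TGT GGG CGT GCA CAT CCA CCA ACG GCA GAG CCA GAC — no ATG→stop ORF.
Frame -3: GTT CAG CTA AAA CAT GTG GGC GTG CAC ATC CAC CAA CGG CAG AGC CAG ACA — no ATG→stop ORF.
ORFs ≥ 3 codons: frame +1 37–45 (3 codons), frame +2 23–49 (9 codons). Count = 2.

2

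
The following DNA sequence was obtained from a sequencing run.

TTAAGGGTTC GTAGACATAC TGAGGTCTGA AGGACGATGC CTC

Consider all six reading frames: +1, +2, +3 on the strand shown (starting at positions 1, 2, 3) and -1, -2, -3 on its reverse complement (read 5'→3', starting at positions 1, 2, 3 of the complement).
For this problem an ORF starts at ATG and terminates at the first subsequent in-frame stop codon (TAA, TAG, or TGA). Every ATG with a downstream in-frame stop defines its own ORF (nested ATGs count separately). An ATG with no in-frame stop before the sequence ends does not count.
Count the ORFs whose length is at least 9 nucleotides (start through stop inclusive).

Reverse complement (5'→3'): GAGGCATCGTCCTTCAGACCTCAGTATGTCTACGAACCCTTAA
Frame +1: TTA AGG GTT CGT AGA CAT ACT GAG GTC TGA AGG ACG ATG CCT — no ATG→stop ORF.
Frame +2: TAA GGG TTC GTA GAC ATA CTG AGG TCT GAA GGA CGA TGC CTC — no ATG→stop ORF.
Frame +3: AAG GGT TCG TAG ACA TAC TGA GGT CTG AAG GAC GAT GCC — no ATG→stop ORF.
Frame -1: GAG GCA TCG TCC TTC AGA CCT CAG TAT GTC TAC GAA CCC TTA — no ATG→stop ORF.
Frame -2: AGG CAT CGT CCT TCA GAC CTC AGT ATG TCT ACG AAC CCT TAA — ATG at 26, stop TAA at 41 → 18 nt.
Frame -3: GGC ATC GTC CTT CAG ACC TCA GTA TGT CTA CGA ACC CTT — no ATG→stop ORF.
ORFs ≥ 9 nucleotides: frame -2 26–43 (18 nucleotides). Count = 1.

1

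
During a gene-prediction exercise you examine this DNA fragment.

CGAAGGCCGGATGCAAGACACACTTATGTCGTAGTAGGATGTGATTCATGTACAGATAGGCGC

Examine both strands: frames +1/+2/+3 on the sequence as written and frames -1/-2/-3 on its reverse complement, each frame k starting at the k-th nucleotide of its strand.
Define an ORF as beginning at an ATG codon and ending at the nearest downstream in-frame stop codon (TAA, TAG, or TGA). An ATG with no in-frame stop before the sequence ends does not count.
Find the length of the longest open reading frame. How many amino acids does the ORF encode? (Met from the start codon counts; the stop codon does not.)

Reverse complement (5'→3'): GCGCCTATCTGTACATGAATCACATCCTACTACGACATAAGTGTGTCTTGCATCCGGCCTTCG
Frame +1: CGA AGG CCG GAT GCA AGA CAC ACT TAT GTC GTA GTA GGA TGT GAT TCA TGT ACA GAT AGG CGC — no ATG→stop ORF.
Frame +2: GAA GGC CGG ATG CAA GAC ACA CTT ATG TCG TAG TAG GAT GTG ATT CAT GTA CAG ATA GGC — ATG at 11, stop TAG at 32 → 24 nt; ATG at 26, stop TAG at 32 → 9 nt.
Frame +3: AAG GCC GGA TGC AAG ACA CAC TTA TGT CGT AGT AGG ATG TGA TTC ATG TAC AGA TAG GCG — ATG at 39, stop TGA at 42 → 6 nt; ATG at 48, stop TAG at 57 → 12 nt.
Frame -1: GCG CCT ATC TGT ACA TGA ATC ACA TCC TAC TAC GAC ATA AGT GTG TCT TGC ATC CGG CCT TCG — no ATG→stop ORF.
Frame -2: CGC CTA TCT GTA CAT GAA TCA CAT CCT ACT ACG ACA TAA GTG TGT CTT GCA TCC GGC CTT — no ATG→stop ORF.
Frame -3: GCC TAT CTG TAC ATG AAT CAC ATC CTA CTA CGA CAT AAG TGT GTC TTG CAT CCG GCC TTC — no ATG→stop ORF.
Longest: frame +2, positions 11–34, 24 nt = 8 codons = 7 aa. → 7 amino acids.

7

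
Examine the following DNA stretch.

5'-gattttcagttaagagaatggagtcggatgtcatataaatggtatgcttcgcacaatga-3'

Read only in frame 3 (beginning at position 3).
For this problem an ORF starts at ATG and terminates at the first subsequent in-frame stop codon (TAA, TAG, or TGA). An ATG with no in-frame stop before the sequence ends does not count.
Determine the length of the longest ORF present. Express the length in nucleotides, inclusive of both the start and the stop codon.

Frame 3: TTT TCA GTT AAG AGA ATG GAG TCG GAT GTC ATA TAA ATG GTA TGC TTC GCA CAA TGA — ATG at 18, stop TAA at 36 → 21 nt; ATG at 39, stop TGA at 57 → 21 nt.
Longest: frame 3, positions 18–38, 21 nt = 7 codons = 6 aa. → 21 nucleotides.

21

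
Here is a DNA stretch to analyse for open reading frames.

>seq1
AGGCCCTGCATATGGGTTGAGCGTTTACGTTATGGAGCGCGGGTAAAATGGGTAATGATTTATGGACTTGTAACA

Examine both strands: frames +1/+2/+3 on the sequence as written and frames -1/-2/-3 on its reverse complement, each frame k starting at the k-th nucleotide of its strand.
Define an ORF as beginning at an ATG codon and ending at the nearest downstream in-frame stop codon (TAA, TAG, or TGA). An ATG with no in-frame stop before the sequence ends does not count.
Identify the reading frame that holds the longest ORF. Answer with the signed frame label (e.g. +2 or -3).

Reverse complement (5'→3'): TGTTACAAGTCCATAAATCATTACCCATTTTACCCGCGCTCCATAACGTAAACGCTCAACCCATATGCAGGGCCT
Frame +1: AGG CCC TGC ATA TGG GTT GAG CGT TTA CGT TAT GGA GCG CGG GTA AAA TGG GTA ATG ATT TAT GGA CTT GTA ACA — no ATG→stop ORF.
Frame +2: GGC CCT GCA TAT GGG TTG AGC GTT TAC GTT ATG GAG CGC GGG TAA AAT GGG TAA TGA TTT ATG GAC TTG TAA — ATG at 32, stop TAA at 44 → 15 nt; ATG at 62, stop TAA at 71 → 12 nt.
Frame +3: GCC CTG CAT ATG GGT TGA GCG TTT ACG TTA TGG AGC GCG GGT AAA ATG GGT AAT GAT TTA TGG ACT TGT AAC — ATG at 12, stop TGA at 18 → 9 nt.
Frame -1: TGT TAC AAG TCC ATA AAT CAT TAC CCA TTT TAC CCG CGC TCC ATA ACG TAA ACG CTC AAC CCA TAT GCA GGG CCT — no ATG→stop ORF.
Frame -2: GTT ACA AGT CCA TAA ATC ATT ACC CAT TTT ACC CGC GCT CCA TAA CGT AAA CGC TCA ACC CAT ATG CAG GGC — no ATG→stop ORF.
Frame -3: TTA CAA GTC CAT AAA TCA TTA CCC ATT TTA CCC GCG CTC CAT AAC GTA AAC GCT CAA CCC ATA TGC AGG GCC — no ATG→stop ORF.
Longest ORF is 15 nt in frame +2 (positions 32–46).

+2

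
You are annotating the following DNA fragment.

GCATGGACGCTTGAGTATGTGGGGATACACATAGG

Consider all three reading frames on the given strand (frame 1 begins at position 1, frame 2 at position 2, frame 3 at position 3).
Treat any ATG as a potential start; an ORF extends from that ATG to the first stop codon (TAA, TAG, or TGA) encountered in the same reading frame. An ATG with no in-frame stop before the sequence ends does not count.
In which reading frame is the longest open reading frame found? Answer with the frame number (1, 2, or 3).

Frame 1: GCA TGG ACG CTT GAG TAT GTG GGG ATA CAC ATA — no ATG→stop ORF.
Frame 2: CAT GGA CGC TTG AGT ATG TGG GGA TAC ACA TAG — ATG at 17, stop TAG at 32 → 18 nt.
Frame 3: ATG GAC GCT TGA GTA TGT GGG GAT ACA CAT AGG — ATG at 3, stop TGA at 12 → 12 nt.
Longest ORF is 18 nt in frame 2 (positions 17–34).

2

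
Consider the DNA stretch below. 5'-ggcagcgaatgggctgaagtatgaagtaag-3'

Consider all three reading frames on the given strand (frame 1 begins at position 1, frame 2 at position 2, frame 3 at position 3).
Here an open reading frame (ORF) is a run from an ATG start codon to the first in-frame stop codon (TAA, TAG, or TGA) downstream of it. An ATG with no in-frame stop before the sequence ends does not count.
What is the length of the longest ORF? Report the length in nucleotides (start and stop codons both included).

9

Frame 1: GGC AGC GAA TGG GCT GAA GTA TGA AGT AAG — no ATG→stop ORF.
Frame 2: GCA GCG AAT GGG CTG AAG TAT GAA GTA — no ATG→stop ORF.
Frame 3: CAG CGA ATG GGC TGA AGT ATG AAG TAA — ATG at 9, stop TGA at 15 → 9 nt; ATG at 21, stop TAA at 27 → 9 nt.
Longest: frame 3, positions 9–17, 9 nt = 3 codons = 2 aa. → 9 nucleotides.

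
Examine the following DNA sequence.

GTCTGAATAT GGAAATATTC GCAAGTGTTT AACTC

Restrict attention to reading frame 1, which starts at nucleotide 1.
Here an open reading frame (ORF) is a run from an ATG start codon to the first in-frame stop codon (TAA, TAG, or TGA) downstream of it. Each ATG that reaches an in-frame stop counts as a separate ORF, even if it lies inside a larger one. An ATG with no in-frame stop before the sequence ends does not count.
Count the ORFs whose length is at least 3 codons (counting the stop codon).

Frame 1: GTC TGA ATA TGG AAA TAT TCG CAA GTG TTT AAC — no ATG→stop ORF.
No ORF reaches 3 codons. Count = 0.

0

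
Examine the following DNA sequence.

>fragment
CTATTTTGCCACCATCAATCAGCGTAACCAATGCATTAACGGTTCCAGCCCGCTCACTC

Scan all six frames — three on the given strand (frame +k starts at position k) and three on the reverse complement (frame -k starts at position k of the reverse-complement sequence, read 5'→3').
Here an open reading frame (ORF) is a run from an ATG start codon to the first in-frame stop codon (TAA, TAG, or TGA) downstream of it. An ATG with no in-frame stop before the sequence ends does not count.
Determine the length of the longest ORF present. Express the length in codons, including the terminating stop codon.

Reverse complement (5'→3'): GAGTGAGCGGGCTGGAACCGTTAATGCATTGGTTACGCTGATTGATGGTGGCAAAATAG
Frame +1: CTA TTT TGC CAC CAT CAA TCA GCG TAA CCA ATG CAT TAA CGG TTC CAG CCC GCT CAC — ATG at 31, stop TAA at 37 → 9 nt.
Frame +2: TAT TTT GCC ACC ATC AAT CAG CGT AAC CAA TGC ATT AAC GGT TCC AGC CCG CTC ACT — no ATG→stop ORF.
Frame +3: ATT TTG CCA CCA TCA ATC AGC GTA ACC AAT GCA TTA ACG GTT CCA GCC CGC TCA CTC — no ATG→stop ORF.
Frame -1: GAG TGA GCG GGC TGG AAC CGT TAA TGC ATT GGT TAC GCT GAT TGA TGG TGG CAA AAT — no ATG→stop ORF.
Frame -2: AGT GAG CGG GCT GGA ACC GTT AAT GCA TTG GTT ACG CTG ATT GAT GGT GGC AAA ATA — no ATG→stop ORF.
Frame -3: GTG AGC GGG CTG GAA CCG TTA ATG CAT TGG TTA CGC TGA TTG ATG GTG GCA AAA TAG — ATG at 24, stop TGA at 39 → 18 nt; ATG at 45, stop TAG at 57 → 15 nt.
Longest: frame -3, positions 24–41, 18 nt = 6 codons = 5 aa. → 6 codons.

6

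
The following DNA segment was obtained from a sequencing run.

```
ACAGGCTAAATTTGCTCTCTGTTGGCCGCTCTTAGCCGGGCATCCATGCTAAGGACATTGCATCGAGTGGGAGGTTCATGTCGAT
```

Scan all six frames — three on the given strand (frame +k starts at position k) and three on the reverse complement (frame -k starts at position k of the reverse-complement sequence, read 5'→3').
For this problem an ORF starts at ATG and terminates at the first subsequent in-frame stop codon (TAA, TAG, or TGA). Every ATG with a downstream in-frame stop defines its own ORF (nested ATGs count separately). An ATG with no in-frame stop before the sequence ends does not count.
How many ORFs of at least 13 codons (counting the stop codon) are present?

Reverse complement (5'→3'): ATCGACATGAACCTCCCACTCGATGCAATGTCCTTAGCATGGATGCCCGGCTAAGAGCGGCCAACAGAGAGCAAATTTAGCCTGT
Frame +1: ACA GGC TAA ATT TGC TCT CTG TTG GCC GCT CTT AGC CGG GCA TCC ATG CTA AGG ACA TTG CAT CGA GTG GGA GGT TCA TGT CGA — no ATG→stop ORF.
Frame +2: CAG GCT AAA TTT GCT CTC TGT TGG CCG CTC TTA GCC GGG CAT CCA TGC TAA GGA CAT TGC ATC GAG TGG GAG GTT CAT GTC GAT — no ATG→stop ORF.
Frame +3: AGG CTA AAT TTG CTC TCT GTT GGC CGC TCT TAG CCG GGC ATC CAT GCT AAG GAC ATT GCA TCG AGT GGG AGG TTC ATG TCG — no ATG→stop ORF.
Frame -1: ATC GAC ATG AAC CTC CCA CTC GAT GCA ATG TCC TTA GCA TGG ATG CCC GGC TAA GAG CGG CCA ACA GAG AGC AAA TTT AGC CTG — ATG at 7, stop TAA at 52 → 48 nt; ATG at 28, stop TAA at 52 → 27 nt; ATG at 43, stop TAA at 52 → 12 nt.
Frame -2: TCG ACA TGA ACC TCC CAC TCG ATG CAA TGT CCT TAG CAT GGA TGC CCG GCT AAG AGC GGC CAA CAG AGA GCA AAT TTA GCC TGT — ATG at 23, stop TAG at 35 → 15 nt.
Frame -3: CGA CAT GAA CCT CCC ACT CGA TGC AAT GTC CTT AGC ATG GAT GCC CGG CTA AGA GCG GCC AAC AGA GAG CAA ATT TAG CCT — ATG at 39, stop TAG at 78 → 42 nt.
ORFs ≥ 13 codons: frame -1 7–54 (16 codons), frame -3 39–80 (14 codons). Count = 2.

2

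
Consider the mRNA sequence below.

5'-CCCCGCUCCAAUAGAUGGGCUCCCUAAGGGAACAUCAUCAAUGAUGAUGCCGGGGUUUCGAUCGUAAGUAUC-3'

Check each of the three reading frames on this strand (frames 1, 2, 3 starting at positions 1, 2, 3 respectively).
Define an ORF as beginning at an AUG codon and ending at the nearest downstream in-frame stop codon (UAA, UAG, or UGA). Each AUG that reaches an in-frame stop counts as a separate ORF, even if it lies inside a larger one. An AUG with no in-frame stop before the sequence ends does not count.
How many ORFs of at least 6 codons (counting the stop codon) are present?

4

Frame 1: CCC CGC UCC AAU AGA UGG GCU CCC UAA GGG AAC AUC AUC AAU GAU GAU GCC GGG GUU UCG AUC GUA AGU AUC — no AUG→stop ORF.
Frame 2: CCC GCU CCA AUA GAU GGG CUC CCU AAG GGA ACA UCA UCA AUG AUG AUG CCG GGG UUU CGA UCG UAA GUA — AUG at 41, stop UAA at 65 → 27 nt; AUG at 44, stop UAA at 65 → 24 nt; AUG at 47, stop UAA at 65 → 21 nt.
Frame 3: CCG CUC CAA UAG AUG GGC UCC CUA AGG GAA CAU CAU CAA UGA UGA UGC CGG GGU UUC GAU CGU AAG UAU — AUG at 15, stop UGA at 42 → 30 nt.
ORFs ≥ 6 codons: frame 2 41–67 (9 codons), frame 2 44–67 (8 codons), frame 2 47–67 (7 codons), frame 3 15–44 (10 codons). Count = 4.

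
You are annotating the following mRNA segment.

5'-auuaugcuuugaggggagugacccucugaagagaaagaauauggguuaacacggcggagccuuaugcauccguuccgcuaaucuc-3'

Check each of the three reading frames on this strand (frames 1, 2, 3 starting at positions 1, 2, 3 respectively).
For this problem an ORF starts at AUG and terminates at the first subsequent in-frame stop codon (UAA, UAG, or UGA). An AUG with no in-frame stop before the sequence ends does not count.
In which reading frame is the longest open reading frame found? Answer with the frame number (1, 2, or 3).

1

Frame 1: AUU AUG CUU UGA GGG GAG UGA CCC UCU GAA GAG AAA GAA UAU GGG UUA ACA CGG CGG AGC CUU AUG CAU CCG UUC CGC UAA UCU — AUG at 4, stop UGA at 10 → 9 nt; AUG at 64, stop UAA at 79 → 18 nt.
Frame 2: UUA UGC UUU GAG GGG AGU GAC CCU CUG AAG AGA AAG AAU AUG GGU UAA CAC GGC GGA GCC UUA UGC AUC CGU UCC GCU AAU CUC — AUG at 41, stop UAA at 47 → 9 nt.
Frame 3: UAU GCU UUG AGG GGA GUG ACC CUC UGA AGA GAA AGA AUA UGG GUU AAC ACG GCG GAG CCU UAU GCA UCC GUU CCG CUA AUC — no AUG→stop ORF.
Longest ORF is 18 nt in frame 1 (positions 64–81).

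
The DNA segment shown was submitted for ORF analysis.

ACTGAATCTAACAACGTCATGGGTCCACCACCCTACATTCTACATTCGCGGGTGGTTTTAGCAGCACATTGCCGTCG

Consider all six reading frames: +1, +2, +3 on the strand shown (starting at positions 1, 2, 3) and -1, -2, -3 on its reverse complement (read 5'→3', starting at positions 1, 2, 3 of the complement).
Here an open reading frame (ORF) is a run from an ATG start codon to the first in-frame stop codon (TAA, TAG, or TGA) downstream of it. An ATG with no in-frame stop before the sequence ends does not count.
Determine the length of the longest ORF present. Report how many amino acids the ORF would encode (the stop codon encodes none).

3

Reverse complement (5'→3'): CGACGGCAATGTGCTGCTAAAACCACCCGCGAATGTAGAATGTAGGGTGGTGGACCCATGACGTTGTTAGATTCAGT
Frame +1: ACT GAA TCT AAC AAC GTC ATG GGT CCA CCA CCC TAC ATT CTA CAT TCG CGG GTG GTT TTA GCA GCA CAT TGC CGT — no ATG→stop ORF.
Frame +2: CTG AAT CTA ACA ACG TCA TGG GTC CAC CAC CCT ACA TTC TAC ATT CGC GGG TGG TTT TAG CAG CAC ATT GCC GTC — no ATG→stop ORF.
Frame +3: TGA ATC TAA CAA CGT CAT GGG TCC ACC ACC CTA CAT TCT ACA TTC GCG GGT GGT TTT AGC AGC ACA TTG CCG TCG — no ATG→stop ORF.
Frame -1: CGA CGG CAA TGT GCT GCT AAA ACC ACC CGC GAA TGT AGA ATG TAG GGT GGT GGA CCC ATG ACG TTG TTA GAT TCA — ATG at 40, stop TAG at 43 → 6 nt.
Frame -2: GAC GGC AAT GTG CTG CTA AAA CCA CCC GCG AAT GTA GAA TGT AGG GTG GTG GAC CCA TGA CGT TGT TAG ATT CAG — no ATG→stop ORF.
Frame -3: ACG GCA ATG TGC TGC TAA AAC CAC CCG CGA ATG TAG AAT GTA GGG TGG TGG ACC CAT GAC GTT GTT AGA TTC AGT — ATG at 9, stop TAA at 18 → 12 nt; ATG at 33, stop TAG at 36 → 6 nt.
Longest: frame -3, positions 9–20, 12 nt = 4 codons = 3 aa. → 3 amino acids.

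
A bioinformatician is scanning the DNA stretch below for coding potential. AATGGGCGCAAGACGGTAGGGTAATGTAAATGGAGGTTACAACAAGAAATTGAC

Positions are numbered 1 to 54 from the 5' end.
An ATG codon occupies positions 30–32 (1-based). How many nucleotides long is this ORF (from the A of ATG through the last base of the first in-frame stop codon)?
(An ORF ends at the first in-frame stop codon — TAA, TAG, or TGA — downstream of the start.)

Codons from position 30: ATG (30–32), GAG (33–35), GTT (36–38), ACA (39–41), ACA (42–44), AGA (45–47), AAT (48–50), TGA (51–53).
TGA is the first in-frame stop; ORF spans 30–53, 24 nucleotides.

24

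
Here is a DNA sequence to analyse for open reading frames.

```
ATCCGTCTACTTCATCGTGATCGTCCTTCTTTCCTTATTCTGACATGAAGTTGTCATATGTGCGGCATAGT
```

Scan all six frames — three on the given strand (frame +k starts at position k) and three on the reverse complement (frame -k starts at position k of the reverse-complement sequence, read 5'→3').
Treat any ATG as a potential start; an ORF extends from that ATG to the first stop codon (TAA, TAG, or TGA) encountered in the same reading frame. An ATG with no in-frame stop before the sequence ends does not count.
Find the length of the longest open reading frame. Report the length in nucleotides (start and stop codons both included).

Reverse complement (5'→3'): ACTATGCCGCACATATGACAACTTCATGTCAGAATAAGGAAAGAAGGACGATCACGATGAAGTAGACGGAT
Frame +1: ATC CGT CTA CTT CAT CGT GAT CGT CCT TCT TTC CTT ATT CTG ACA TGA AGT TGT CAT ATG TGC GGC ATA — no ATG→stop ORF.
Frame +2: TCC GTC TAC TTC ATC GTG ATC GTC CTT CTT TCC TTA TTC TGA CAT GAA GTT GTC ATA TGT GCG GCA TAG — no ATG→stop ORF.
Frame +3: CCG TCT ACT TCA TCG TGA TCG TCC TTC TTT CCT TAT TCT GAC ATG AAG TTG TCA TAT GTG CGG CAT AGT — no ATG→stop ORF.
Frame -1: ACT ATG CCG CAC ATA TGA CAA CTT CAT GTC AGA ATA AGG AAA GAA GGA CGA TCA CGA TGA AGT AGA CGG — ATG at 4, stop TGA at 16 → 15 nt.
Frame -2: CTA TGC CGC ACA TAT GAC AAC TTC ATG TCA GAA TAA GGA AAG AAG GAC GAT CAC GAT GAA GTA GAC GGA — ATG at 26, stop TAA at 35 → 12 nt.
Frame -3: TAT GCC GCA CAT ATG ACA ACT TCA TGT CAG AAT AAG GAA AGA AGG ACG ATC ACG ATG AAG TAG ACG GAT — ATG at 15, stop TAG at 63 → 51 nt; ATG at 57, stop TAG at 63 → 9 nt.
Longest: frame -3, positions 15–65, 51 nt = 17 codons = 16 aa. → 51 nucleotides.

51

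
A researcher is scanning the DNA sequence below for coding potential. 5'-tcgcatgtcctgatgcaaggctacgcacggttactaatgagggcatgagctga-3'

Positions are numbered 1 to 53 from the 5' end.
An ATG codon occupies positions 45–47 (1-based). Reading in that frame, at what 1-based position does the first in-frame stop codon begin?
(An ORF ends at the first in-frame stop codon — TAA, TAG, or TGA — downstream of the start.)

51

Codons from position 45: ATG (45–47), AGC (48–50), TGA (51–53).
TGA is a stop codon; it begins at position 51.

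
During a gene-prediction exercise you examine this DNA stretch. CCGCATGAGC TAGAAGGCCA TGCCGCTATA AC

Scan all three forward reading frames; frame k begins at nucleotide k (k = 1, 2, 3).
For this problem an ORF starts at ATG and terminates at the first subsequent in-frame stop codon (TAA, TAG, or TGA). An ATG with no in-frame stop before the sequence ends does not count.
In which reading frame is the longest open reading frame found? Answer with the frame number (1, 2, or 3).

2

Frame 1: CCG CAT GAG CTA GAA GGC CAT GCC GCT ATA — no ATG→stop ORF.
Frame 2: CGC ATG AGC TAG AAG GCC ATG CCG CTA TAA — ATG at 5, stop TAG at 11 → 9 nt; ATG at 20, stop TAA at 29 → 12 nt.
Frame 3: GCA TGA GCT AGA AGG CCA TGC CGC TAT AAC — no ATG→stop ORF.
Longest ORF is 12 nt in frame 2 (positions 20–31).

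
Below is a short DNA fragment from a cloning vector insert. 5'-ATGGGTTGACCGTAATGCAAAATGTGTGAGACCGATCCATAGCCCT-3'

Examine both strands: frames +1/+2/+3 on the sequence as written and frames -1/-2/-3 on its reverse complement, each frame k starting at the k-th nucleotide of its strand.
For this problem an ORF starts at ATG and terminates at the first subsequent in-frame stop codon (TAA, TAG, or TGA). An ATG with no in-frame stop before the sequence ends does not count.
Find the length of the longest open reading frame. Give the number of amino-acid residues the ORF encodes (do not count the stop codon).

6

Reverse complement (5'→3'): AGGGCTATGGATCGGTCTCACACATTTTGCATTACGGTCAACCCAT
Frame +1: ATG GGT TGA CCG TAA TGC AAA ATG TGT GAG ACC GAT CCA TAG CCC — ATG at 1, stop TGA at 7 → 9 nt; ATG at 22, stop TAG at 40 → 21 nt.
Frame +2: TGG GTT GAC CGT AAT GCA AAA TGT GTG AGA CCG ATC CAT AGC CCT — no ATG→stop ORF.
Frame +3: GGG TTG ACC GTA ATG CAA AAT GTG TGA GAC CGA TCC ATA GCC — ATG at 15, stop TGA at 27 → 15 nt.
Frame -1: AGG GCT ATG GAT CGG TCT CAC ACA TTT TGC ATT ACG GTC AAC CCA — no ATG→stop ORF.
Frame -2: GGG CTA TGG ATC GGT CTC ACA CAT TTT GCA TTA CGG TCA ACC CAT — no ATG→stop ORF.
Frame -3: GGC TAT GGA TCG GTC TCA CAC ATT TTG CAT TAC GGT CAA CCC — no ATG→stop ORF.
Longest: frame +1, positions 22–42, 21 nt = 7 codons = 6 aa. → 6 amino acids.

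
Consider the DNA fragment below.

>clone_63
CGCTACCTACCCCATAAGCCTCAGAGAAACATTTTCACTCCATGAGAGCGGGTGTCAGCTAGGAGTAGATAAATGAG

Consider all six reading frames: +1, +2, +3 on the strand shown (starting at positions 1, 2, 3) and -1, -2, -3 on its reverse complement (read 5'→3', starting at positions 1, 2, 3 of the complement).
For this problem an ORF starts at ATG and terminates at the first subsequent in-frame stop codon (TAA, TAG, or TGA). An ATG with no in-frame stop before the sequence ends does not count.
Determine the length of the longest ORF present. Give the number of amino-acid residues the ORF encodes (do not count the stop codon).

Reverse complement (5'→3'): CTCATTTATCTACTCCTAGCTGACACCCGCTCTCATGGAGTGAAAATGTTTCTCTGAGGCTTATGGGGTAGGTAGCG
Frame +1: CGC TAC CTA CCC CAT AAG CCT CAG AGA AAC ATT TTC ACT CCA TGA GAG CGG GTG TCA GCT AGG AGT AGA TAA ATG — no ATG→stop ORF.
Frame +2: GCT ACC TAC CCC ATA AGC CTC AGA GAA ACA TTT TCA CTC CAT GAG AGC GGG TGT CAG CTA GGA GTA GAT AAA TGA — no ATG→stop ORF.
Frame +3: CTA CCT ACC CCA TAA GCC TCA GAG AAA CAT TTT CAC TCC ATG AGA GCG GGT GTC AGC TAG GAG TAG ATA AAT GAG — ATG at 42, stop TAG at 60 → 21 nt.
Frame -1: CTC ATT TAT CTA CTC CTA GCT GAC ACC CGC TCT CAT GGA GTG AAA ATG TTT CTC TGA GGC TTA TGG GGT AGG TAG — ATG at 46, stop TGA at 55 → 12 nt.
Frame -2: TCA TTT ATC TAC TCC TAG CTG ACA CCC GCT CTC ATG GAG TGA AAA TGT TTC TCT GAG GCT TAT GGG GTA GGT AGC — ATG at 35, stop TGA at 41 → 9 nt.
Frame -3: CAT TTA TCT ACT CCT AGC TGA CAC CCG CTC TCA TGG AGT GAA AAT GTT TCT CTG AGG CTT ATG GGG TAG GTA GCG — ATG at 63, stop TAG at 69 → 9 nt.
Longest: frame +3, positions 42–62, 21 nt = 7 codons = 6 aa. → 6 amino acids.

6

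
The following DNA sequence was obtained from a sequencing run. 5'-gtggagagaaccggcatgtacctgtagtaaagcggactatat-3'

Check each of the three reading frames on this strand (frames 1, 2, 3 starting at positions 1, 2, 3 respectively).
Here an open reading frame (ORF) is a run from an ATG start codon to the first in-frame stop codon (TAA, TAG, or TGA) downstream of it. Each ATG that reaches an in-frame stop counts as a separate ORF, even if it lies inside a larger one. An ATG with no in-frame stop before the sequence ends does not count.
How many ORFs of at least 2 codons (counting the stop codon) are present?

1

Frame 1: GTG GAG AGA ACC GGC ATG TAC CTG TAG TAA AGC GGA CTA TAT — ATG at 16, stop TAG at 25 → 12 nt.
Frame 2: TGG AGA GAA CCG GCA TGT ACC TGT AGT AAA GCG GAC TAT — no ATG→stop ORF.
Frame 3: GGA GAG AAC CGG CAT GTA CCT GTA GTA AAG CGG ACT ATA — no ATG→stop ORF.
ORFs ≥ 2 codons: frame 1 16–27 (4 codons). Count = 1.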